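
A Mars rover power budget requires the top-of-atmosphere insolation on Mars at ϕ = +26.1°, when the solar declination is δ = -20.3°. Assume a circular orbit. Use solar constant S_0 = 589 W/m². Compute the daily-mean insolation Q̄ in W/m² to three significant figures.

Q̄ ≈ 116 W/m²

cos h₀ = −tan(+26.1°) tan(-20.300°) = 0.1812, h₀ = 1.3886 rad.
Bracket: h₀ sin ϕ sin δ + cos ϕ cos δ sin h₀ = 1.3886×0.43994×-0.34694 + 0.89803×0.93789×0.98344 = -0.211946 + 0.828306 = 0.616360.
Q̄ = (S_0/π) × [bracket] = (589/π) × 0.616360 = 115.6 W/m².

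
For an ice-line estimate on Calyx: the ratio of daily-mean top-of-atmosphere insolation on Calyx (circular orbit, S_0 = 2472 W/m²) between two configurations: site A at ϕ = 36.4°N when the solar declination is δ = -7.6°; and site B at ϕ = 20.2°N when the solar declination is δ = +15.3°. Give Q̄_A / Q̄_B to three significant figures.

— Configuration A (ϕ=+36.4°):
cos h₀ = −tan(+36.4°) tan(-7.600°) = 0.0984, h₀ = 1.4723 rad.
Bracket: h₀ sin ϕ sin δ + cos ϕ cos δ sin h₀ = 1.4723×0.59342×-0.13226 + 0.80489×0.99122×0.99515 = -0.115555 + 0.793954 = 0.678399.
Q̄ = (S_0/π) × [bracket] = (2472/π) × 0.678399 = 533.81 W/m².
— Configuration B (ϕ=+20.2°):
cos h₀ = −tan(+20.2°) tan(+15.300°) = -0.1007, h₀ = 1.6716 rad.
Bracket: h₀ sin ϕ sin δ + cos ϕ cos δ sin h₀ = 1.6716×0.34530×0.26387 + 0.93849×0.96456×0.99492 = 0.152307 + 0.900631 = 1.052938.
Q̄ = (S_0/π) × [bracket] = (2472/π) × 1.052938 = 828.52 W/m².
Ratio Q̄_A / Q̄_B = 533.81 / 828.52 = 0.6443.

Q̄_A / Q̄_B ≈ 0.644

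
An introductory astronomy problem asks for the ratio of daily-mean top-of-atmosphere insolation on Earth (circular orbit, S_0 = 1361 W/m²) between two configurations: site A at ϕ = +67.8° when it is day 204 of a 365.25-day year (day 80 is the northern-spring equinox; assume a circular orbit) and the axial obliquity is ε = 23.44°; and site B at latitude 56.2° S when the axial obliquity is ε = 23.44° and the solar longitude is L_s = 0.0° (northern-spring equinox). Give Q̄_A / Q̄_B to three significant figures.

Q̄_A / Q̄_B ≈ 1.79

— Configuration A (ϕ=+67.8°):
Solar longitude: L_s = 360° × (204 − 80)/365.25 = 122.218°.
sin δ = sin 23.44° × sin 122.218° = 0.33654, so δ = +19.666°.
cos h₀ = −tan(+67.8°) tan(+19.666°) = -0.8758, h₀ = 2.6378 rad.
Bracket: h₀ sin ϕ sin δ + cos ϕ cos δ sin h₀ = 2.6378×0.92587×0.33654 + 0.37784×0.94167×0.48276 = 0.821918 + 0.171766 = 0.993684.
Q̄ = (S_0/π) × [bracket] = (1361/π) × 0.993684 = 430.48 W/m².
— Configuration B (ϕ=-56.2°):
Solar declination: sin δ = sin ε · sin L_s = sin 23.44° × sin 0.0° = 0.00000, so δ = +0.000°.
cos h₀ = −tan(-56.2°) tan(+0.000°) = 0.0000, h₀ = 1.5708 rad.
Bracket: h₀ sin ϕ sin δ + cos ϕ cos δ sin h₀ = 1.5708×-0.83098×0.00000 + 0.55630×1.00000×1.00000 = -0.000000 + 0.556300 = 0.556300.
Q̄ = (S_0/π) × [bracket] = (1361/π) × 0.556300 = 241.00 W/m².
Ratio Q̄_A / Q̄_B = 430.48 / 241.00 = 1.786.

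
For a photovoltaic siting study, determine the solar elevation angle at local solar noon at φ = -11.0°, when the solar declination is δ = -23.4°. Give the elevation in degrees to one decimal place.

At local noon the hour angle is zero, so the zenith angle equals |φ − δ| = |-11.0° − (-23.400°)| = 12.400°.
Elevation = 90° − 12.400° = 77.6°.

77.6°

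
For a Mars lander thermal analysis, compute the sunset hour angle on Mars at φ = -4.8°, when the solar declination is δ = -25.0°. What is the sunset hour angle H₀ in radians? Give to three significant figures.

H₀ = 1.61 rad

cos H₀ = −tan φ · tan δ = −tan(-4.8°) × tan(-25.000°) = -0.0392, so H₀ = 1.6100 rad = 92.24°.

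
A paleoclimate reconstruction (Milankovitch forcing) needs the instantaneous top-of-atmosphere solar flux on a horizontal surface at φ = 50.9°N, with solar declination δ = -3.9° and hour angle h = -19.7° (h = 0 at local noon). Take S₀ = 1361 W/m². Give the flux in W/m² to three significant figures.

734 W/m²

cos θ_z = sin φ sin δ + cos φ cos δ cos h = -0.052783 + 0.592388 = 0.539605.
Flux = S₀ · cos θ_z = 1361 × 0.539605 = 734.4 W/m².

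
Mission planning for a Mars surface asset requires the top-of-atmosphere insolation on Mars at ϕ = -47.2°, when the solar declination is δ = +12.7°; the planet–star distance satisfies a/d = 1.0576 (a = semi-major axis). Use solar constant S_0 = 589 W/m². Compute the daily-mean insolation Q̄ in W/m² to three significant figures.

Q̄ ≈ 90.0 W/m²

cos h₀ = −tan(-47.2°) tan(+12.700°) = 0.2434, h₀ = 1.3250 rad.
Bracket: h₀ sin ϕ sin δ + cos ϕ cos δ sin h₀ = 1.3250×-0.73373×0.21985 + 0.67944×0.97553×0.96993 = -0.213736 + 0.642883 = 0.429147.
Inverse-square distance factor (a/d)² = 1.0576² = 1.118518.
Q̄ = (S_0/π) × 1.118518 × [bracket] = (589/π) × 1.118518 × 0.429147 = 89.99 W/m².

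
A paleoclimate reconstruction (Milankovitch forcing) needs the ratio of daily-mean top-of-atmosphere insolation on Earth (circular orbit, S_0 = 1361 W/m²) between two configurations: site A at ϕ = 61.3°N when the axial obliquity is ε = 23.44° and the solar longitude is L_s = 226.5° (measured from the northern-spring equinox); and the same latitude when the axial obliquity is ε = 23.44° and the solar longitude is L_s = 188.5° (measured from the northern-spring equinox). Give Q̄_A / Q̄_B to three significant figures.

Q̄_A / Q̄_B ≈ 0.334

— Configuration A (ϕ=+61.3°):
Solar declination: sin δ = sin ε · sin L_s = sin 23.44° × sin 226.5° = -0.28855, so δ = -16.771°.
cos h₀ = −tan(+61.3°) tan(-16.771°) = 0.5505, h₀ = 0.9879 rad.
Bracket: h₀ sin ϕ sin δ + cos ϕ cos δ sin h₀ = 0.9879×0.87715×-0.28855 + 0.48022×0.95747×0.83487 = -0.250039 + 0.383870 = 0.133831.
Q̄ = (S_0/π) × [bracket] = (1361/π) × 0.133831 = 57.978 W/m².
— Configuration B (ϕ=+61.3°):
Solar declination: sin δ = sin ε · sin L_s = sin 23.44° × sin 188.5° = -0.05880, so δ = -3.371°.
cos h₀ = −tan(+61.3°) tan(-3.371°) = 0.1076, h₀ = 1.4630 rad.
Bracket: h₀ sin ϕ sin δ + cos ϕ cos δ sin h₀ = 1.4630×0.87715×-0.05880 + 0.48022×0.99827×0.99420 = -0.075456 + 0.476609 = 0.401153.
Q̄ = (S_0/π) × [bracket] = (1361/π) × 0.401153 = 173.79 W/m².
Ratio Q̄_A / Q̄_B = 57.978 / 173.79 = 0.3336.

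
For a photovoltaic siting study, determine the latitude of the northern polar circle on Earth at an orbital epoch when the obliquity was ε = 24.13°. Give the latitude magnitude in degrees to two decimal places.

The polar circle is the lowest latitude that experiences at least one full rotation of continuous daylight at the northern-summer solstice; it lies at |ϕ| = 90° − ε = 90° − 24.13° = 65.87°.

65.87°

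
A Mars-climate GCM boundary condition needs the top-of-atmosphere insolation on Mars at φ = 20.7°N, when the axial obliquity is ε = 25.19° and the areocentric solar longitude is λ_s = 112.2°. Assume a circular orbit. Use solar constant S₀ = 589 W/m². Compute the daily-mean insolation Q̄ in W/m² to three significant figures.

Q̄ ≈ 204 W/m²

sin δ = sin 25.19° × sin 112.2° = 0.39407, so δ = +23.208°.
cos H₀ = −tan(+20.7°) tan(+23.208°) = -0.1620, H₀ = 1.7335 rad.
Bracket: H₀ sin φ sin δ + cos φ cos δ sin H₀ = 1.7335×0.35347×0.39407 + 0.93544×0.91908×0.98679 = 0.241463 + 0.848387 = 1.089850.
Q̄ = (S₀/π) × [bracket] = (589/π) × 1.089850 = 204.3 W/m².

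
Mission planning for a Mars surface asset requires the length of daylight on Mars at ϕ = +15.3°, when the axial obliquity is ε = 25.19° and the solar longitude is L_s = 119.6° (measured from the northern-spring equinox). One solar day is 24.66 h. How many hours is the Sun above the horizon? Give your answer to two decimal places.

Solar declination: sin δ = sin ε · sin L_s = sin 25.19° × sin 119.6° = 0.37008, so δ = +21.720°.
cos h₀ = −tan ϕ · tan δ = −tan(+15.3°) × tan(+21.720°) = -0.1090, so h₀ = 1.6800 rad = 96.26°.
Daylight = 2h₀/(2π) × 24.66 h = (1.6800/π) × 24.66 = 13.19 h.

13.19 h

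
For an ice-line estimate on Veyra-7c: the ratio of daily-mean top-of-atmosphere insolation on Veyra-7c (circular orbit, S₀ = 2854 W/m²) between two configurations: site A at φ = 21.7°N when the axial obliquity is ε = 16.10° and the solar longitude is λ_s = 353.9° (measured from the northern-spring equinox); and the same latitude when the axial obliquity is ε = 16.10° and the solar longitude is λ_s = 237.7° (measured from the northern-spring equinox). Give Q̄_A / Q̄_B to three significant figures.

— Configuration A (φ=+21.7°):
Solar declination: sin δ = sin ε · sin λ_s = sin 16.10° × sin 353.9° = -0.02947, so δ = -1.689°.
cos H₀ = −tan(+21.7°) tan(-1.689°) = 0.0117, H₀ = 1.5591 rad.
Bracket: H₀ sin φ sin δ + cos φ cos δ sin H₀ = 1.5591×0.36975×-0.02947 + 0.92913×0.99957×0.99993 = -0.016989 + 0.928665 = 0.911676.
Q̄ = (S₀/π) × [bracket] = (2854/π) × 0.911676 = 828.22 W/m².
— Configuration B (φ=+21.7°):
Solar declination: sin δ = sin ε · sin λ_s = sin 16.10° × sin 237.7° = -0.23440, so δ = -13.556°.
cos H₀ = −tan(+21.7°) tan(-13.556°) = 0.0960, H₀ = 1.4747 rad.
Bracket: H₀ sin φ sin δ + cos φ cos δ sin H₀ = 1.4747×0.36975×-0.23440 + 0.92913×0.97214×0.99539 = -0.127811 + 0.899080 = 0.771269.
Q̄ = (S₀/π) × [bracket] = (2854/π) × 0.771269 = 700.66 W/m².
Ratio Q̄_A / Q̄_B = 828.22 / 700.66 = 1.182.

Q̄_A / Q̄_B ≈ 1.18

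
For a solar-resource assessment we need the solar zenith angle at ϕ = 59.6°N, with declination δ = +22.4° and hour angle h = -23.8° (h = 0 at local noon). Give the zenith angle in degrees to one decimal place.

θ_z = 40.8°

cos θ_z = sin ϕ sin δ + cos ϕ cos δ cos h = 0.328678 + 0.428065 = 0.756743.
θ_z = arccos(0.756743) = 40.8°.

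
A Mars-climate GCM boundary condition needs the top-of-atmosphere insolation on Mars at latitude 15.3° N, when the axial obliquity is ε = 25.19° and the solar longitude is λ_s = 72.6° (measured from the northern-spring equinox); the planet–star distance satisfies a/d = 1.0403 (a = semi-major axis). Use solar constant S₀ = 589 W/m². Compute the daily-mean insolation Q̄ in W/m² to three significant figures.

Solar declination: sin δ = sin ε · sin λ_s = sin 25.19° × sin 72.6° = 0.40615, so δ = +23.963°.
cos H₀ = −tan(+15.3°) tan(+23.963°) = -0.1216, H₀ = 1.6927 rad.
Bracket: H₀ sin φ sin δ + cos φ cos δ sin H₀ = 1.6927×0.26387×0.40615 + 0.96456×0.91381×0.99258 = 0.181408 + 0.874884 = 1.056292.
Inverse-square distance factor (a/d)² = 1.0403² = 1.082224.
Q̄ = (S₀/π) × 1.082224 × [bracket] = (589/π) × 1.082224 × 1.056292 = 214.3 W/m².

Q̄ ≈ 214 W/m²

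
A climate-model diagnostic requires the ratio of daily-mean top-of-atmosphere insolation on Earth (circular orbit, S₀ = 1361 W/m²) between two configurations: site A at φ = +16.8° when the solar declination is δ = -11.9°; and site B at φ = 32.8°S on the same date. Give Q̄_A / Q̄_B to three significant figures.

— Configuration A (φ=+16.8°):
cos H₀ = −tan(+16.8°) tan(-11.900°) = 0.0636, H₀ = 1.5071 rad.
Bracket: H₀ sin φ sin δ + cos φ cos δ sin H₀ = 1.5071×0.28903×-0.20620 + 0.95732×0.97851×0.99797 = -0.089820 + 0.934846 = 0.845026.
Q̄ = (S₀/π) × [bracket] = (1361/π) × 0.845026 = 366.08 W/m².
— Configuration B (φ=-32.8°):
cos H₀ = −tan(-32.8°) tan(-11.900°) = -0.1358, H₀ = 1.7070 rad.
Bracket: H₀ sin φ sin δ + cos φ cos δ sin H₀ = 1.7070×-0.54171×-0.20620 + 0.84057×0.97851×0.99074 = 0.190673 + 0.814890 = 1.005563.
Q̄ = (S₀/π) × [bracket] = (1361/π) × 1.005563 = 435.63 W/m².
Ratio Q̄_A / Q̄_B = 366.08 / 435.63 = 0.8403.

Q̄_A / Q̄_B ≈ 0.840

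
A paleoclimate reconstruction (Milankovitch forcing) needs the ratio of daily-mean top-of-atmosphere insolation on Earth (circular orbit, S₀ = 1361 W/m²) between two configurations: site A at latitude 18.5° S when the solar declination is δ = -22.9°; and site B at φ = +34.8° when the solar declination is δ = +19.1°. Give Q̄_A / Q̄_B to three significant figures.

Q̄_A / Q̄_B ≈ 0.986

— Configuration A (φ=-18.5°):
cos H₀ = −tan(-18.5°) tan(-22.900°) = -0.1413, H₀ = 1.7126 rad.
Bracket: H₀ sin φ sin δ + cos φ cos δ sin H₀ = 1.7126×-0.31730×-0.38912 + 0.94832×0.92119×0.98996 = 0.211451 + 0.864812 = 1.076263.
Q̄ = (S₀/π) × [bracket] = (1361/π) × 1.076263 = 466.26 W/m².
— Configuration B (φ=+34.8°):
cos H₀ = −tan(+34.8°) tan(+19.100°) = -0.2407, H₀ = 1.8139 rad.
Bracket: H₀ sin φ sin δ + cos φ cos δ sin H₀ = 1.8139×0.57071×0.32722 + 0.82115×0.94495×0.97061 = 0.338742 + 0.753141 = 1.091883.
Q̄ = (S₀/π) × [bracket] = (1361/π) × 1.091883 = 473.03 W/m².
Ratio Q̄_A / Q̄_B = 466.26 / 473.03 = 0.9857.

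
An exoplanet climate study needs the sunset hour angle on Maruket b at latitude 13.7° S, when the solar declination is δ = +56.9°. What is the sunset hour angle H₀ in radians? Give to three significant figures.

cos H₀ = −tan φ · tan δ = −tan(-13.7°) × tan(+56.900°) = 0.3739, so H₀ = 1.1875 rad = 68.04°.

H₀ = 1.19 rad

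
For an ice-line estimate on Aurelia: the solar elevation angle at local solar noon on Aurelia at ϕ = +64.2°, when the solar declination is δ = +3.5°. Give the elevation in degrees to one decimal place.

At local noon the hour angle is zero, so the zenith angle equals |ϕ − δ| = |+64.2° − (+3.500°)| = 60.700°.
Elevation = 90° − 60.700° = 29.3°.

29.3°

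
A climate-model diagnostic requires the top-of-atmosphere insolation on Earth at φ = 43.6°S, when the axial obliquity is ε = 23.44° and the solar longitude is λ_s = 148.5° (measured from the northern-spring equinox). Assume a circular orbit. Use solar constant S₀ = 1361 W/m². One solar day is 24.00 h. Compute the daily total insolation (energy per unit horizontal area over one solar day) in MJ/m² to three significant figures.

18.6 MJ/m²

Solar declination: sin δ = sin ε · sin λ_s = sin 23.44° × sin 148.5° = 0.20784, so δ = +11.996°.
cos H₀ = −tan(-43.6°) tan(+11.996°) = 0.2023, H₀ = 1.3670 rad.
Bracket: H₀ sin φ sin δ + cos φ cos δ sin H₀ = 1.3670×-0.68962×0.20784 + 0.72417×0.97816×0.97931 = -0.195933 + 0.693698 = 0.497765.
Q̄ = (S₀/π) × [bracket] = (1361/π) × 0.497765 = 215.64 W/m².
Daily total = Q̄ × 24.00 h × 3600 s/h = 215.64 × 24.00 × 3600 / 10⁶ = 18.63 MJ/m².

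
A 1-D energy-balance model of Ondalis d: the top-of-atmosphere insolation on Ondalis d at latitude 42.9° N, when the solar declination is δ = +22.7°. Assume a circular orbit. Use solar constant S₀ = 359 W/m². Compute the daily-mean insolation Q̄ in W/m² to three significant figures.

Q̄ ≈ 130 W/m²

cos H₀ = −tan(+42.9°) tan(+22.700°) = -0.3887, H₀ = 1.9700 rad.
Bracket: H₀ sin φ sin δ + cos φ cos δ sin H₀ = 1.9700×0.68072×0.38591 + 0.73254×0.92254×0.92136 = 0.517512 + 0.622653 = 1.140165.
Q̄ = (S₀/π) × [bracket] = (359/π) × 1.140165 = 130.3 W/m².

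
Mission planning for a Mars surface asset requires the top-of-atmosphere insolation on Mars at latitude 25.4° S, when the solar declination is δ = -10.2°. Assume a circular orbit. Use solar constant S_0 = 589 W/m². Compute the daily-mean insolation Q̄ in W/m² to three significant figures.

Q̄ ≈ 190 W/m²

cos h₀ = −tan(-25.4°) tan(-10.200°) = -0.0854, h₀ = 1.6563 rad.
Bracket: h₀ sin ϕ sin δ + cos ϕ cos δ sin h₀ = 1.6563×-0.42894×-0.17708 + 0.90334×0.98420×0.99634 = 0.125807 + 0.885813 = 1.011620.
Q̄ = (S_0/π) × [bracket] = (589/π) × 1.011620 = 189.7 W/m².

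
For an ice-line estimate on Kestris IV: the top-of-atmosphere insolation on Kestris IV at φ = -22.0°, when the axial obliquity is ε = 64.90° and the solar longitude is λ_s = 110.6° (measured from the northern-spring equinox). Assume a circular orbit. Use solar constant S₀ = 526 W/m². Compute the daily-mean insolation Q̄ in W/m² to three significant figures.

Q̄ ≈ 16.7 W/m²

Solar declination: sin δ = sin ε · sin λ_s = sin 64.90° × sin 110.6° = 0.84767, so δ = +57.959°.
cos H₀ = −tan(-22.0°) tan(+57.959°) = 0.6455, H₀ = 0.8691 rad.
Bracket: H₀ sin φ sin δ + cos φ cos δ sin H₀ = 0.8691×-0.37461×0.84767 + 0.92718×0.53053×0.76372 = -0.275979 + 0.375671 = 0.099692.
Q̄ = (S₀/π) × [bracket] = (526/π) × 0.099692 = 16.69 W/m².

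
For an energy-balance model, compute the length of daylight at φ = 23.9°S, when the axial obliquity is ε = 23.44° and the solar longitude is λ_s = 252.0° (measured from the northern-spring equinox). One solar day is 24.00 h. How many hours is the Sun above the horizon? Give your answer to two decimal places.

Solar declination: sin δ = sin ε · sin λ_s = sin 23.44° × sin 252.0° = -0.37832, so δ = -22.230°.
cos H₀ = −tan φ · tan δ = −tan(-23.9°) × tan(-22.230°) = -0.1811, so H₀ = 1.7529 rad = 100.43°.
Daylight = 2H₀/(2π) × 24.00 h = (1.7529/π) × 24.00 = 13.39 h.

13.39 h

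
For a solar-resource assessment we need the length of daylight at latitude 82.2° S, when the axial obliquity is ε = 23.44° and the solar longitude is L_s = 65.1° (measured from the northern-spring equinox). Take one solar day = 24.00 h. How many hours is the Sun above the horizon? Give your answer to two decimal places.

Solar declination: sin δ = sin ε · sin L_s = sin 23.44° × sin 65.1° = 0.36081, so δ = +21.150°.
cos h₀ = −tan ϕ · tan δ = 2.8242 ≥ 1, so the Sun never rises (polar night) and h₀ = 0.
Daylight = 2h₀/(2π) × 24.00 h = (0.0000/π) × 24.00 = 0.00 h.

0.00 h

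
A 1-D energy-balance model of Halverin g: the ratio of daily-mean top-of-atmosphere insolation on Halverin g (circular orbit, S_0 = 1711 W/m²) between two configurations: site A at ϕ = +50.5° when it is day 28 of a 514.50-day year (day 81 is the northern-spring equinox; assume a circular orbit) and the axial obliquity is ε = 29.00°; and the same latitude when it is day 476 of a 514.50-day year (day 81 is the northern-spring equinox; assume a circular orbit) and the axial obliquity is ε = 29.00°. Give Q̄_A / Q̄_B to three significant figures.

Q̄_A / Q̄_B ≈ 2.88

— Configuration A (ϕ=+50.5°):
Solar longitude: L_s = 360° × (28 − 81)/514.50 = -37.085°, i.e. -37.085° + 360° = 322.915°.
sin δ = sin 29.00° × sin 322.915° = -0.29234, so δ = -16.998°.
cos h₀ = −tan(+50.5°) tan(-16.998°) = 0.3708, h₀ = 1.1909 rad.
Bracket: h₀ sin ϕ sin δ + cos ϕ cos δ sin h₀ = 1.1909×0.77162×-0.29234 + 0.63608×0.95632×0.92870 = -0.268638 + 0.564925 = 0.296287.
Q̄ = (S_0/π) × [bracket] = (1711/π) × 0.296287 = 161.37 W/m².
— Configuration B (ϕ=+50.5°):
Solar longitude: L_s = 360° × (476 − 81)/514.50 = 276.385°.
sin δ = sin 29.00° × sin 276.385° = -0.48180, so δ = -28.803°.
cos h₀ = −tan(+50.5°) tan(-28.803°) = 0.6670, h₀ = 0.8406 rad.
Bracket: h₀ sin ϕ sin δ + cos ϕ cos δ sin h₀ = 0.8406×0.77162×-0.48180 + 0.63608×0.87628×0.74506 = -0.312507 + 0.415285 = 0.102778.
Q̄ = (S_0/π) × [bracket] = (1711/π) × 0.102778 = 55.976 W/m².
Ratio Q̄_A / Q̄_B = 161.37 / 55.976 = 2.883.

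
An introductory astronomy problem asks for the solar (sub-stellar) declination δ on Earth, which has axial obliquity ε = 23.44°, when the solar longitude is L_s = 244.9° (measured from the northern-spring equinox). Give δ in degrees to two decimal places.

δ = -21.11°

sin δ = sin ε · sin L_s = sin 23.44° × sin 244.9° = -0.360225.
δ = arcsin(-0.360225) = -21.11°.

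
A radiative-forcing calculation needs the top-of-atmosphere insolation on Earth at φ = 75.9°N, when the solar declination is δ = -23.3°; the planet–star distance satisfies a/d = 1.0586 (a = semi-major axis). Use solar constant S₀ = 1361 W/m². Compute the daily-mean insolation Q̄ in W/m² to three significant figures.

Q̄ ≈ 0.00 W/m²

cos H₀ = −tan(+75.9°) tan(-23.300°) = 1.7146 ≥ 1 ⇒ polar night, H₀ = 0 and Q̄ = 0.
Inverse-square distance factor (a/d)² = 1.0586² = 1.120634.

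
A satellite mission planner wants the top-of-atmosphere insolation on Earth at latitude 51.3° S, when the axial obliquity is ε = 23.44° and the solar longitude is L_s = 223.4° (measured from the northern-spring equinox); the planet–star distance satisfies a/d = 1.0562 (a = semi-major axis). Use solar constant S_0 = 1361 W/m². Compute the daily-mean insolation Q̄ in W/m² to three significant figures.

Solar declination: sin δ = sin ε · sin L_s = sin 23.44° × sin 223.4° = -0.27332, so δ = -15.862°.
cos h₀ = −tan(-51.3°) tan(-15.862°) = -0.3547, h₀ = 1.9333 rad.
Bracket: h₀ sin ϕ sin δ + cos ϕ cos δ sin h₀ = 1.9333×-0.78043×-0.27332 + 0.62524×0.96192×0.93500 = 0.412387 + 0.562338 = 0.974725.
Inverse-square distance factor (a/d)² = 1.0562² = 1.115558.
Q̄ = (S_0/π) × 1.115558 × [bracket] = (1361/π) × 1.115558 × 0.974725 = 471.1 W/m².

Q̄ ≈ 471 W/m²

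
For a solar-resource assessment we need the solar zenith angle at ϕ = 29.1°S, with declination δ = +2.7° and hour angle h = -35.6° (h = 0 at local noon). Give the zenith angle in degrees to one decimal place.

cos θ_z = sin ϕ sin δ + cos ϕ cos δ cos h = -0.022910 + 0.709676 = 0.686766.
θ_z = arccos(0.686766) = 46.6°.

θ_z = 46.6°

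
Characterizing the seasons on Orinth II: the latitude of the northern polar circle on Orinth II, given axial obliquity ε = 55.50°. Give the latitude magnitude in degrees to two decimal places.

34.50°

The polar circle is the lowest latitude that experiences at least one full rotation of continuous daylight at the northern-summer solstice; it lies at |φ| = 90° − ε = 90° − 55.50° = 34.50°.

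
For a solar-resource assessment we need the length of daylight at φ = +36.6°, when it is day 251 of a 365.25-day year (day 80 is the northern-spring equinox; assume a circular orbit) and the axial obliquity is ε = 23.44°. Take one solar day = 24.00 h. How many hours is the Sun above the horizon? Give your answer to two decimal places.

Solar longitude: λ_s = 360° × (251 − 80)/365.25 = 168.542°.
sin δ = sin 23.44° × sin 168.542° = 0.07902, so δ = +4.532°.
cos H₀ = −tan φ · tan δ = −tan(+36.6°) × tan(+4.532°) = -0.0589, so H₀ = 1.6297 rad = 93.37°.
Daylight = 2H₀/(2π) × 24.00 h = (1.6297/π) × 24.00 = 12.45 h.

12.45 h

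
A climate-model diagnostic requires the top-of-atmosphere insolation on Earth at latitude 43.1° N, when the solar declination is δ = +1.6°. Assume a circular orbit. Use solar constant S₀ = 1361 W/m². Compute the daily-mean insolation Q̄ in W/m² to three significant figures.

Q̄ ≈ 329 W/m²

cos H₀ = −tan(+43.1°) tan(+1.600°) = -0.0261, H₀ = 1.5969 rad.
Bracket: H₀ sin φ sin δ + cos φ cos δ sin H₀ = 1.5969×0.68327×0.02792 + 0.73016×0.99961×0.99966 = 0.030464 + 0.729627 = 0.760091.
Q̄ = (S₀/π) × [bracket] = (1361/π) × 0.760091 = 329.3 W/m².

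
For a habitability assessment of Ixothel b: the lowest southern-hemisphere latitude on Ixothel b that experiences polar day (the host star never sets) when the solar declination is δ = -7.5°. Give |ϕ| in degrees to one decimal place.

Polar day requires cos h₀ = −tan ϕ tan δ ≤ −1, i.e. tan ϕ tan δ ≥ 1.
The boundary is |tan ϕ| · |tan δ| = 1, so |ϕ| = 90° − |δ| = 90° − 7.5° = 82.5° in the southern hemisphere.

|ϕ| = 82.5°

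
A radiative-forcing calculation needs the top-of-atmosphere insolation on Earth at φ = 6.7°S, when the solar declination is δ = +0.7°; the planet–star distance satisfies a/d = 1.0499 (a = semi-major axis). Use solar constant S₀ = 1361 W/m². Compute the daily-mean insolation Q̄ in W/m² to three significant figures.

cos H₀ = −tan(-6.7°) tan(+0.700°) = 0.0014, H₀ = 1.5694 rad.
Bracket: H₀ sin φ sin δ + cos φ cos δ sin H₀ = 1.5694×-0.11667×0.01222 + 0.99317×0.99993×1.00000 = -0.002238 + 0.993100 = 0.990862.
Inverse-square distance factor (a/d)² = 1.0499² = 1.102290.
Q̄ = (S₀/π) × 1.102290 × [bracket] = (1361/π) × 1.102290 × 0.990862 = 473.2 W/m².

Q̄ ≈ 473 W/m²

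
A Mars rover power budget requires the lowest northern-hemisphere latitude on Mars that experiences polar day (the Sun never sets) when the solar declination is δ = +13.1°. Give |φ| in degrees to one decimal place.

Polar day requires cos H₀ = −tan φ tan δ ≤ −1, i.e. tan φ tan δ ≥ 1.
The boundary is |tan φ| · |tan δ| = 1, so |φ| = 90° − |δ| = 90° − 13.1° = 76.9° in the northern hemisphere.

|φ| = 76.9°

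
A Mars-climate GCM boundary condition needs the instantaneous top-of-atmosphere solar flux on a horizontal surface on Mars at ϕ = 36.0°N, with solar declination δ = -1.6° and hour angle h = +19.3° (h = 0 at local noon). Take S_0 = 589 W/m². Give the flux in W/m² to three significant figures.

cos θ_z = sin ϕ sin δ + cos ϕ cos δ cos h = -0.016412 + 0.763253 = 0.746841.
Flux = S_0 · cos θ_z = 589 × 0.746841 = 439.9 W/m².

440 W/m²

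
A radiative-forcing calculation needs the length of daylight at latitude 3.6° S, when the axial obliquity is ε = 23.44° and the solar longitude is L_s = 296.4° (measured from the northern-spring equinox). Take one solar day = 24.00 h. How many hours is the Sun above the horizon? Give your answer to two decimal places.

Solar declination: sin δ = sin ε · sin L_s = sin 23.44° × sin 296.4° = -0.35630, so δ = -20.873°.
cos h₀ = −tan ϕ · tan δ = −tan(-3.6°) × tan(-20.873°) = -0.0240, so h₀ = 1.5948 rad = 91.37°.
Daylight = 2h₀/(2π) × 24.00 h = (1.5948/π) × 24.00 = 12.18 h.

12.18 h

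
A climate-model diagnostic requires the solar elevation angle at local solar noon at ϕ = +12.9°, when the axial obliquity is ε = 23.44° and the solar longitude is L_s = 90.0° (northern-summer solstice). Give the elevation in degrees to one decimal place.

79.5°

Solar declination: sin δ = sin ε · sin L_s = sin 23.44° × sin 90.0° = 0.39779, so δ = +23.440°.
At local noon the hour angle is zero, so the zenith angle equals |ϕ − δ| = |+12.9° − (+23.440°)| = 10.540°.
Elevation = 90° − 10.540° = 79.5°.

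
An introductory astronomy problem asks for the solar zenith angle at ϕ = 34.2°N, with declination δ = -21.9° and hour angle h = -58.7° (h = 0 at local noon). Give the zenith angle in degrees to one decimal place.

cos θ_z = sin ϕ sin δ + cos ϕ cos δ cos h = -0.209650 + 0.398677 = 0.189027.
θ_z = arccos(0.189027) = 79.1°.

θ_z = 79.1°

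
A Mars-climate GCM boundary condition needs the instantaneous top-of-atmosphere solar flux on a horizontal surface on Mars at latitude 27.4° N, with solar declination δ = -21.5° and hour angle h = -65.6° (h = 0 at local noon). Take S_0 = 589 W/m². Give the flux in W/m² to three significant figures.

102 W/m²

cos θ_z = sin ϕ sin δ + cos ϕ cos δ cos h = -0.168664 + 0.341240 = 0.172576.
Flux = S_0 · cos θ_z = 589 × 0.172576 = 101.6 W/m².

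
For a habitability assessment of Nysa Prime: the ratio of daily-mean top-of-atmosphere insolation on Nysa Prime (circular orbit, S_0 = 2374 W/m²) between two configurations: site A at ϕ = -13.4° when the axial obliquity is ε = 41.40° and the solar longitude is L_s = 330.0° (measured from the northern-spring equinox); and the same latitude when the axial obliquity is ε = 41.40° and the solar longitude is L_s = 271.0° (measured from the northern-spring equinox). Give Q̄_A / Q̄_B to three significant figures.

— Configuration A (ϕ=-13.4°):
Solar declination: sin δ = sin ε · sin L_s = sin 41.40° × sin 330.0° = -0.33066, so δ = -19.309°.
cos h₀ = −tan(-13.4°) tan(-19.309°) = -0.0835, h₀ = 1.6544 rad.
Bracket: h₀ sin ϕ sin δ + cos ϕ cos δ sin h₀ = 1.6544×-0.23175×-0.33066 + 0.97278×0.94375×0.99651 = 0.126777 + 0.914857 = 1.041634.
Q̄ = (S_0/π) × [bracket] = (2374/π) × 1.041634 = 787.13 W/m².
— Configuration B (ϕ=-13.4°):
Solar declination: sin δ = sin ε · sin L_s = sin 41.40° × sin 271.0° = -0.66121, so δ = -41.392°.
cos h₀ = −tan(-13.4°) tan(-41.392°) = -0.2100, h₀ = 1.7823 rad.
Bracket: h₀ sin ϕ sin δ + cos ϕ cos δ sin h₀ = 1.7823×-0.23175×-0.66121 + 0.97278×0.75020×0.97771 = 0.273111 + 0.713513 = 0.986624.
Q̄ = (S_0/π) × [bracket] = (2374/π) × 0.986624 = 745.56 W/m².
Ratio Q̄_A / Q̄_B = 787.13 / 745.56 = 1.056.

Q̄_A / Q̄_B ≈ 1.06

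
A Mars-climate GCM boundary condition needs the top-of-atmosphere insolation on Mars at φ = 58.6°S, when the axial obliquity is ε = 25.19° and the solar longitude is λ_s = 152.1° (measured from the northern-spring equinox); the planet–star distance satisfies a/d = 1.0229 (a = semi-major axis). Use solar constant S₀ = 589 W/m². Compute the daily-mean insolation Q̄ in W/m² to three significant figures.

Q̄ ≈ 53.4 W/m²

Solar declination: sin δ = sin ε · sin λ_s = sin 25.19° × sin 152.1° = 0.19916, so δ = +11.488°.
cos H₀ = −tan(-58.6°) tan(+11.488°) = 0.3329, H₀ = 1.2314 rad.
Bracket: H₀ sin φ sin δ + cos φ cos δ sin H₀ = 1.2314×-0.85355×0.19916 + 0.52101×0.97997×0.94295 = -0.209329 + 0.481446 = 0.272117.
Inverse-square distance factor (a/d)² = 1.0229² = 1.046324.
Q̄ = (S₀/π) × 1.046324 × [bracket] = (589/π) × 1.046324 × 0.272117 = 53.38 W/m².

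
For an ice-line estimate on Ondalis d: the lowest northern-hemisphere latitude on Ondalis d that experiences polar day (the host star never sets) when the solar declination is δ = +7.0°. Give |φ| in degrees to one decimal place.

|φ| = 83.0°

Polar day requires cos H₀ = −tan φ tan δ ≤ −1, i.e. tan φ tan δ ≥ 1.
The boundary is |tan φ| · |tan δ| = 1, so |φ| = 90° − |δ| = 90° − 7.0° = 83.0° in the northern hemisphere.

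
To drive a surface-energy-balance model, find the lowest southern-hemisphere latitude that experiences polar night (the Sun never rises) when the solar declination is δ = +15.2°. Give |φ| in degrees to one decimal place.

Polar night requires cos H₀ = −tan φ tan δ ≥ 1, i.e. tan φ tan δ ≤ −1.
The boundary is |tan φ| · |tan δ| = 1, so |φ| = 90° − |δ| = 90° − 15.2° = 74.8° in the southern hemisphere.

|φ| = 74.8°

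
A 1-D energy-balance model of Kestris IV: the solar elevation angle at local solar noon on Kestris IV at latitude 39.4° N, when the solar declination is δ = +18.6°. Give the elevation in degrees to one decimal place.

69.2°

At local noon the hour angle is zero, so the zenith angle equals |φ − δ| = |+39.4° − (+18.600°)| = 20.800°.
Elevation = 90° − 20.800° = 69.2°.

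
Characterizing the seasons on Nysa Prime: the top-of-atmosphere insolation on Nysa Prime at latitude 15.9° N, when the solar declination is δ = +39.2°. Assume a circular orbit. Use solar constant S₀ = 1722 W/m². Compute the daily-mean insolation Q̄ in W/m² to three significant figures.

Q̄ ≈ 569 W/m²

cos H₀ = −tan(+15.9°) tan(+39.200°) = -0.2323, H₀ = 1.8053 rad.
Bracket: H₀ sin φ sin δ + cos φ cos δ sin H₀ = 1.8053×0.27396×0.63203 + 0.96174×0.77494×0.97264 = 0.312589 + 0.724900 = 1.037489.
Q̄ = (S₀/π) × [bracket] = (1722/π) × 1.037489 = 568.7 W/m².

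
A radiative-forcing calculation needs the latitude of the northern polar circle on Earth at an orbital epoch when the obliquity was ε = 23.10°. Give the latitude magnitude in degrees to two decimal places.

66.90°

The polar circle is the lowest latitude that experiences at least one full rotation of continuous daylight at the northern-summer solstice; it lies at |φ| = 90° − ε = 90° − 23.10° = 66.90°.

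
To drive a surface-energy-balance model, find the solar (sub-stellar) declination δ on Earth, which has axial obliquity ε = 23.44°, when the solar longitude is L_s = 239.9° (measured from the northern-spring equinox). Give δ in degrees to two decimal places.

sin δ = sin ε · sin L_s = sin 23.44° × sin 239.9° = -0.344147.
δ = arcsin(-0.344147) = -20.13°.

δ = -20.13°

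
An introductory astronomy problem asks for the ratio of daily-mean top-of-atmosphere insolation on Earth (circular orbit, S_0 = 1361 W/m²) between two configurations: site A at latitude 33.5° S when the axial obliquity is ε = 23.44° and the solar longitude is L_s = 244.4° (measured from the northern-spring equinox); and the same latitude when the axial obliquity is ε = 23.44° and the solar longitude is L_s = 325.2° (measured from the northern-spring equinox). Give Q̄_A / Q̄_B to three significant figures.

Q̄_A / Q̄_B ≈ 1.09

— Configuration A (ϕ=-33.5°):
Solar declination: sin δ = sin ε · sin L_s = sin 23.44° × sin 244.4° = -0.35874, so δ = -21.023°.
cos h₀ = −tan(-33.5°) tan(-21.023°) = -0.2544, h₀ = 1.8280 rad.
Bracket: h₀ sin ϕ sin δ + cos ϕ cos δ sin h₀ = 1.8280×-0.55194×-0.35874 + 0.83389×0.93344×0.96711 = 0.361949 + 0.752785 = 1.114734.
Q̄ = (S_0/π) × [bracket] = (1361/π) × 1.114734 = 482.92 W/m².
— Configuration B (ϕ=-33.5°):
Solar declination: sin δ = sin ε · sin L_s = sin 23.44° × sin 325.2° = -0.22702, so δ = -13.122°.
cos h₀ = −tan(-33.5°) tan(-13.122°) = -0.1543, h₀ = 1.7257 rad.
Bracket: h₀ sin ϕ sin δ + cos ϕ cos δ sin h₀ = 1.7257×-0.55194×-0.22702 + 0.83389×0.97389×0.98803 = 0.216233 + 0.802396 = 1.018629.
Q̄ = (S_0/π) × [bracket] = (1361/π) × 1.018629 = 441.29 W/m².
Ratio Q̄_A / Q̄_B = 482.92 / 441.29 = 1.094.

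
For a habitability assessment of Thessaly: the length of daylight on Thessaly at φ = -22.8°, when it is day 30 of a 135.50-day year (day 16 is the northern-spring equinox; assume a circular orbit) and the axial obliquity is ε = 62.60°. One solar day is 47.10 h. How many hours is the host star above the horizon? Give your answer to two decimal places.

Solar longitude: λ_s = 360° × (30 − 16)/135.50 = 37.196°.
sin δ = sin 62.60° × sin 37.196° = 0.53672, so δ = +32.460°.
cos H₀ = −tan φ · tan δ = −tan(-22.8°) × tan(+32.460°) = 0.2674, so H₀ = 1.3001 rad = 74.49°.
Daylight = 2H₀/(2π) × 47.10 h = (1.3001/π) × 47.10 = 19.49 h.

19.49 h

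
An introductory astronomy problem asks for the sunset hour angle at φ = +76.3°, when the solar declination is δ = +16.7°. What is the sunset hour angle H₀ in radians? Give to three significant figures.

Sunrise equation: cos H₀ = −tan φ · tan δ = -1.2307 ≤ −1, so the Sun never sets (polar day) and H₀ = π.

H₀ = 3.14 rad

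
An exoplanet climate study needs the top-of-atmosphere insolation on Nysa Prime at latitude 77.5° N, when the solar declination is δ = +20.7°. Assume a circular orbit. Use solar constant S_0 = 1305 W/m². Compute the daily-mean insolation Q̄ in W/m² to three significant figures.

Q̄ ≈ 450 W/m²

cos h₀ = −tan(+77.5°) tan(+20.700°) = -1.7045 ≤ −1 ⇒ polar day, h₀ = π.
Bracket: h₀ sin ϕ sin δ + cos ϕ cos δ sin h₀ = 3.1416×0.97630×0.35347 + 0.21644×0.93544×0.00000 = 1.084143 + 0.000000 = 1.084143.
Q̄ = (S_0/π) × [bracket] = (1305/π) × 1.084143 = 450.3 W/m².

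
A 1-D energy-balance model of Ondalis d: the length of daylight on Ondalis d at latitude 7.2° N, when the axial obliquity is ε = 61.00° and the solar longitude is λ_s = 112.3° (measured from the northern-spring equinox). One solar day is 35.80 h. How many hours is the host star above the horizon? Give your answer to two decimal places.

19.89 h

Solar declination: sin δ = sin ε · sin λ_s = sin 61.00° × sin 112.3° = 0.80921, so δ = +54.018°.
cos H₀ = −tan φ · tan δ = −tan(+7.2°) × tan(+54.018°) = -0.1740, so H₀ = 1.7457 rad = 100.02°.
Daylight = 2H₀/(2π) × 35.80 h = (1.7457/π) × 35.80 = 19.89 h.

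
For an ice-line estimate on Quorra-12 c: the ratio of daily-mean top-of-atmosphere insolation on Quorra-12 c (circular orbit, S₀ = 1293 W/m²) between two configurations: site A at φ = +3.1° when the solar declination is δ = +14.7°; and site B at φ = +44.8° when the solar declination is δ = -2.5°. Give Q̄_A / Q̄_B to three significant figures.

Q̄_A / Q̄_B ≈ 1.49

— Configuration A (φ=+3.1°):
cos H₀ = −tan(+3.1°) tan(+14.700°) = -0.0142, H₀ = 1.5850 rad.
Bracket: H₀ sin φ sin δ + cos φ cos δ sin H₀ = 1.5850×0.05408×0.25376 + 0.99854×0.96727×0.99990 = 0.021751 + 0.965761 = 0.987512.
Q̄ = (S₀/π) × [bracket] = (1293/π) × 0.987512 = 406.43 W/m².
— Configuration B (φ=+44.8°):
cos H₀ = −tan(+44.8°) tan(-2.500°) = 0.0434, H₀ = 1.5274 rad.
Bracket: H₀ sin φ sin δ + cos φ cos δ sin H₀ = 1.5274×0.70463×-0.04362 + 0.70957×0.99905×0.99906 = -0.046946 + 0.708230 = 0.661284.
Q̄ = (S₀/π) × [bracket] = (1293/π) × 0.661284 = 272.17 W/m².
Ratio Q̄_A / Q̄_B = 406.43 / 272.17 = 1.493.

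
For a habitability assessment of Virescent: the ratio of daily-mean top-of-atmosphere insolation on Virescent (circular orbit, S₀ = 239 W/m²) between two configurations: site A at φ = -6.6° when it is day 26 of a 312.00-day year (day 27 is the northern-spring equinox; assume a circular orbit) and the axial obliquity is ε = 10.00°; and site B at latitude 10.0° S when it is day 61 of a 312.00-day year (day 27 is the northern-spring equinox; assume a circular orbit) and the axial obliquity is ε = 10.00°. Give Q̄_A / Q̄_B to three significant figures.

— Configuration A (φ=-6.6°):
Solar longitude: λ_s = 360° × (26 − 27)/312.00 = -1.154°, i.e. -1.154° + 360° = 358.846°.
sin δ = sin 10.00° × sin 358.846° = -0.00350, so δ = -0.200°.
cos H₀ = −tan(-6.6°) tan(-0.200°) = -0.0004, H₀ = 1.5712 rad.
Bracket: H₀ sin φ sin δ + cos φ cos δ sin H₀ = 1.5712×-0.11494×-0.00350 + 0.99337×0.99999×1.00000 = 0.000632 + 0.993360 = 0.993992.
Q̄ = (S₀/π) × [bracket] = (239/π) × 0.993992 = 75.619 W/m².
— Configuration B (φ=-10.0°):
Solar longitude: λ_s = 360° × (61 − 27)/312.00 = 39.231°.
sin δ = sin 10.00° × sin 39.231° = 0.10982, so δ = +6.305°.
cos H₀ = −tan(-10.0°) tan(+6.305°) = 0.0195, H₀ = 1.5513 rad.
Bracket: H₀ sin φ sin δ + cos φ cos δ sin H₀ = 1.5513×-0.17365×0.10982 + 0.98481×0.99395×0.99981 = -0.029584 + 0.978666 = 0.949082.
Q̄ = (S₀/π) × [bracket] = (239/π) × 0.949082 = 72.202 W/m².
Ratio Q̄_A / Q̄_B = 75.619 / 72.202 = 1.047.

Q̄_A / Q̄_B ≈ 1.05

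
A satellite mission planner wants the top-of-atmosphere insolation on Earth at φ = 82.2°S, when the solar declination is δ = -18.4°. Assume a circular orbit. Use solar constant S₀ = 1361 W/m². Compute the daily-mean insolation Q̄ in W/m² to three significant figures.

Q̄ ≈ 426 W/m²

cos H₀ = −tan(-82.2°) tan(-18.400°) = -2.4284 ≤ −1 ⇒ polar day, H₀ = π.
Bracket: H₀ sin φ sin δ + cos φ cos δ sin H₀ = 3.1416×-0.99075×-0.31565 + 0.13572×0.94888×0.00000 = 0.982473 + 0.000000 = 0.982473.
Q̄ = (S₀/π) × [bracket] = (1361/π) × 0.982473 = 425.6 W/m².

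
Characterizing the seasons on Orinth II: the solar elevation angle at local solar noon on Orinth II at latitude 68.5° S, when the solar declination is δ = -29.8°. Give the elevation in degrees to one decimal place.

51.3°

At local noon the hour angle is zero, so the zenith angle equals |ϕ − δ| = |-68.5° − (-29.800°)| = 38.700°.
Elevation = 90° − 38.700° = 51.3°.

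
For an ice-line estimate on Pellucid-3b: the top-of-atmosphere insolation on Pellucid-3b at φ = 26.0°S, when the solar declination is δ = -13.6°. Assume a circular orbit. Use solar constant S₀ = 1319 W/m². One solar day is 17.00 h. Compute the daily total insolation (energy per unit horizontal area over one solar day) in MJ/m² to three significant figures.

cos H₀ = −tan(-26.0°) tan(-13.600°) = -0.1180, H₀ = 1.6891 rad.
Bracket: H₀ sin φ sin δ + cos φ cos δ sin H₀ = 1.6891×-0.43837×-0.23514 + 0.89879×0.97196×0.99301 = 0.174110 + 0.867482 = 1.041592.
Q̄ = (S₀/π) × [bracket] = (1319/π) × 1.041592 = 437.31 W/m².
Daily total = Q̄ × 17.00 h × 3600 s/h = 437.31 × 17.00 × 3600 / 10⁶ = 26.76 MJ/m².

26.8 MJ/m²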